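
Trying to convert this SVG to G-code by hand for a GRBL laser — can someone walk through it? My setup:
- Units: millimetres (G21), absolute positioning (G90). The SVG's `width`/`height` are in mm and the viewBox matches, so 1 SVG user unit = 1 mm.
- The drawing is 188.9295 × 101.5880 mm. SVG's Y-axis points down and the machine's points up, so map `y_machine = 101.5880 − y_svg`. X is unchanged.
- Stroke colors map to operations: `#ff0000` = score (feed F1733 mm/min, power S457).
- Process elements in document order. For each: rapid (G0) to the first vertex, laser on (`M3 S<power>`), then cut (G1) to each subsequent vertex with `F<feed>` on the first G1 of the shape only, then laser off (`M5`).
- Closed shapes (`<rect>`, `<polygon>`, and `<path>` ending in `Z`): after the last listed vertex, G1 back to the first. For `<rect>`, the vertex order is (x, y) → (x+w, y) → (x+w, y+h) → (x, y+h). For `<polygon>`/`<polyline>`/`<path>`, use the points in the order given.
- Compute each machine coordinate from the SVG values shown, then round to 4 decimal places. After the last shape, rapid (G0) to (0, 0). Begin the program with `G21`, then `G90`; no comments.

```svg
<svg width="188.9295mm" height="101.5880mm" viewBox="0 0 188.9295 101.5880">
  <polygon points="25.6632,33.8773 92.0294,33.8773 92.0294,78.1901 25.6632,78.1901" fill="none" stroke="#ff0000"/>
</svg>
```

1 u = 1 mm; y_m = 101.5880 − y.

[1] `<polygon>` rectangle, #ff0000→score S457 F1733: (25.6632,67.7107) → (92.0294,67.7107) → (92.0294,23.3979) → (25.6632,23.3979) → (25.6632,67.7107) (closed)

G21
G90
G0 X25.6632 Y67.7107
M3 S457
G1 X92.0294 Y67.7107 F1733
G1 X92.0294 Y23.3979
G1 X25.6632 Y23.3979
G1 X25.6632 Y67.7107
M5
G0 X0.0000 Y0.0000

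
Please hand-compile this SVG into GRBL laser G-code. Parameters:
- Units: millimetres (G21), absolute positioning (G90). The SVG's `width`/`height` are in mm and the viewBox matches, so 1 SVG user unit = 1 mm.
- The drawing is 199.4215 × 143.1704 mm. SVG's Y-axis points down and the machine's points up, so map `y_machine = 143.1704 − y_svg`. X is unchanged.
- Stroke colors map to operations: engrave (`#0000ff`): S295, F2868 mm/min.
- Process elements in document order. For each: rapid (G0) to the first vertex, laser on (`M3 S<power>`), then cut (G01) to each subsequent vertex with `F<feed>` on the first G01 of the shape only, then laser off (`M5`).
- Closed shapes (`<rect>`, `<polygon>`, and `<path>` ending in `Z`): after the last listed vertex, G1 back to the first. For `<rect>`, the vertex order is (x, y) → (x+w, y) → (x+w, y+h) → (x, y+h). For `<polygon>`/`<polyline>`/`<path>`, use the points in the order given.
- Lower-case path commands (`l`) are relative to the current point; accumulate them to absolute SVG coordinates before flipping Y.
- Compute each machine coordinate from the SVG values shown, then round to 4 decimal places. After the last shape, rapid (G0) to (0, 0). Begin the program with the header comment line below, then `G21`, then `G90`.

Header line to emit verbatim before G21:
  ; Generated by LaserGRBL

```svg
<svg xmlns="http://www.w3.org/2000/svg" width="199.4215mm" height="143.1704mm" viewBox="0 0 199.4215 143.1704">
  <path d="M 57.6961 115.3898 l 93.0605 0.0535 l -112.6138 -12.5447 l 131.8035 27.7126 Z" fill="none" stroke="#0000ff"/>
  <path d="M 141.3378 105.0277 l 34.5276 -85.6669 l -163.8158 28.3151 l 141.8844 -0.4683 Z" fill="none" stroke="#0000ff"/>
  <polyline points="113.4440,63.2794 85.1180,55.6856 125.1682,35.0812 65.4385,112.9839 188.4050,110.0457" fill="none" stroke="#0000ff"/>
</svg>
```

viewBox `0 0 199.4215 143.1704` with mm width/height → 1 unit = 1 mm. Flip: y_m = 143.1704 − y_svg.

**Shape 1** — `<path>` closed polygon, stroke `#0000ff` → engrave (S295, F2868). Machine vertices: (57.6961,27.7806) → (150.7566,27.7271) → (38.1428,40.2718) → (169.9463,12.5592) → (57.6961,27.7806). Closed: final G1 returns to the first vertex.

**Shape 2** — `<path>` closed polygon, stroke `#0000ff` → engrave (S295, F2868). Machine vertices: (141.3378,38.1427) → (175.8654,123.8096) → (12.0496,95.4945) → (153.9340,95.9628) → (141.3378,38.1427). Closed: final G1 returns to the first vertex.

**Shape 3** — `<polyline>` open polyline, stroke `#0000ff` → engrave (S295, F2868). Machine vertices: (113.4440,79.8910) → (85.1180,87.4848) → (125.1682,108.0892) → (65.4385,30.1865) → (188.4050,33.1247). Open path.

; Generated by LaserGRBL
G21
G90
G0 X57.6961 Y27.7806
M3 S295
G01 X150.7566 Y27.7271 F2868
G01 X38.1428 Y40.2718
G01 X169.9463 Y12.5592
G01 X57.6961 Y27.7806
M5
G0 X141.3378 Y38.1427
M3 S295
G01 X175.8654 Y123.8096 F2868
G01 X12.0496 Y95.4945
G01 X153.9340 Y95.9628
G01 X141.3378 Y38.1427
M5
G0 X113.4440 Y79.8910
M3 S295
G01 X85.1180 Y87.4848 F2868
G01 X125.1682 Y108.0892
G01 X65.4385 Y30.1865
G01 X188.4050 Y33.1247
M5
G0 X0.0000 Y0.0000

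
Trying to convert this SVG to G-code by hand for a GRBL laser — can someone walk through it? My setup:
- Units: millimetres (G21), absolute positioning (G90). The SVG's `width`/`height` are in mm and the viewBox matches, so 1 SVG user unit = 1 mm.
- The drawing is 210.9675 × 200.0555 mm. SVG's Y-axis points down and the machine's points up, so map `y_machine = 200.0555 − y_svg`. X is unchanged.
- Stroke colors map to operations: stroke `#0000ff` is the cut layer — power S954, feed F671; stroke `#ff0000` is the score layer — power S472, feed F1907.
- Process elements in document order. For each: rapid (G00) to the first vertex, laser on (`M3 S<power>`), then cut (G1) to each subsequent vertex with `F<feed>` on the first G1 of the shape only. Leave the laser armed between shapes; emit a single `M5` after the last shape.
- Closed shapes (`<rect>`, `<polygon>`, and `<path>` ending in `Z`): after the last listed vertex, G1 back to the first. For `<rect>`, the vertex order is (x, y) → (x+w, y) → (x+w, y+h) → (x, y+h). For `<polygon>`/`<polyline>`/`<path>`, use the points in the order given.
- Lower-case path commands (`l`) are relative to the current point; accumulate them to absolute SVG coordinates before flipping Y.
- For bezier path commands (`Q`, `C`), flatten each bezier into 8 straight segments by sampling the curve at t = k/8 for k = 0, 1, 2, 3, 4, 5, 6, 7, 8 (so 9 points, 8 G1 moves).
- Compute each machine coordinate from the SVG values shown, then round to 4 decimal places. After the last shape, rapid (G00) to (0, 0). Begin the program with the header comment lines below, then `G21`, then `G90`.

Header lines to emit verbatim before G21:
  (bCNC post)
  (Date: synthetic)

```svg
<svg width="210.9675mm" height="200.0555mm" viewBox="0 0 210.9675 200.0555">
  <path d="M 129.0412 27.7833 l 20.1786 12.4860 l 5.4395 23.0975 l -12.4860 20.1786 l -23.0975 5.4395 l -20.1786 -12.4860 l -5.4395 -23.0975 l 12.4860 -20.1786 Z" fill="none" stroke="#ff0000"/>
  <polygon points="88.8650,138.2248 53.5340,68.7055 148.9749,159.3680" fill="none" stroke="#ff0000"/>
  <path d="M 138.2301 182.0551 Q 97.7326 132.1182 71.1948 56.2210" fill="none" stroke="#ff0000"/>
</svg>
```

Since the viewBox matches the mm dimensions, user units are millimetres directly. The only transform is the Y-flip y_m = 200.0555 − y_svg.

Shape 1 is a regular polygon drawn with `<path>`. Its stroke #ff0000 means score at S472, F1907. After flipping Y the toolpath is (129.0412,172.2722) → (149.2198,159.7862) → (154.6593,136.6887) → (142.1733,116.5101) → (119.0758,111.0706) → (98.8972,123.5566) → (93.4577,146.6541) → (105.9437,166.8327) → (129.0412,172.2722), returning to the start.

Shape 2 is a closed polygon drawn with `<polygon>`. Its stroke #ff0000 means score at S472, F1907. After flipping Y the toolpath is (88.8650,61.8307) → (53.5340,131.3500) → (148.9749,40.6875) → (88.8650,61.8307), returning to the start.

Shape 3 is a quadratic bezier drawn with `<path>`. Its stroke #ff0000 means score at S472, F1907. After flipping Y the toolpath is (138.2301,18.0004) → (128.3238,30.8903) → (118.8538,44.5914) → (109.8201,59.1037) → (101.2225,74.4274) → (93.0612,90.5623) → (85.3362,107.5084) → (78.0474,125.2658) → (71.1948,143.8345).

(bCNC post)
(Date: synthetic)
G21
G90
G00 X129.0412 Y172.2722
M3 S472
G1 X149.2198 Y159.7862 F1907
G1 X154.6593 Y136.6887
G1 X142.1733 Y116.5101
G1 X119.0758 Y111.0706
G1 X98.8972 Y123.5566
G1 X93.4577 Y146.6541
G1 X105.9437 Y166.8327
G1 X129.0412 Y172.2722
G00 X88.8650 Y61.8307
M3 S472
G1 X53.5340 Y131.3500 F1907
G1 X148.9749 Y40.6875
G1 X88.8650 Y61.8307
G00 X138.2301 Y18.0004
M3 S472
G1 X128.3238 Y30.8903 F1907
G1 X118.8538 Y44.5914
G1 X109.8201 Y59.1037
G1 X101.2225 Y74.4274
G1 X93.0612 Y90.5623
G1 X85.3362 Y107.5084
G1 X78.0474 Y125.2658
G1 X71.1948 Y143.8345
M5
G00 X0.0000 Y0.0000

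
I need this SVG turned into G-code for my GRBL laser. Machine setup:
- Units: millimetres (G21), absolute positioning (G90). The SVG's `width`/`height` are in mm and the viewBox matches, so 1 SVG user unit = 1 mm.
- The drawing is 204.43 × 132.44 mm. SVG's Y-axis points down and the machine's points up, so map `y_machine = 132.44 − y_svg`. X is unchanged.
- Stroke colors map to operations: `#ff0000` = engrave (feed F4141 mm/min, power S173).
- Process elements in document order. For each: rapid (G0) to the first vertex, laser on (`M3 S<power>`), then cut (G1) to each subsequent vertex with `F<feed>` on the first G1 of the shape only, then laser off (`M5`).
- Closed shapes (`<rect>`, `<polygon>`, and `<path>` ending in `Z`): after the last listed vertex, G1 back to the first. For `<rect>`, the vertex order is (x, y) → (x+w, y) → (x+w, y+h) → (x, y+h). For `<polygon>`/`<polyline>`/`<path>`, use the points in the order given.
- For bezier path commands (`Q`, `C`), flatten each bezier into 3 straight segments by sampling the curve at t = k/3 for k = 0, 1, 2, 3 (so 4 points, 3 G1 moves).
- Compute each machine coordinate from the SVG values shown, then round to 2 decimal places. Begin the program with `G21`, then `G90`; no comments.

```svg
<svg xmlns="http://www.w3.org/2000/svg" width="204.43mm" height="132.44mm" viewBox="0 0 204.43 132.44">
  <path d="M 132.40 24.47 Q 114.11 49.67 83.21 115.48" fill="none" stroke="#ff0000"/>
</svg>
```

G21
G90
G0 X132.40 Y107.97
M3 S173
G1 X118.81 Y86.66 F4141
G1 X102.41 Y56.32
G1 X83.21 Y16.96
M5

viewBox `0 0 204.43 132.44` with mm width/height → 1 unit = 1 mm. Flip: y_m = 132.44 − y_svg.

**Shape 1** — `<path>` quadratic bezier, stroke `#ff0000` → engrave (S173, F4141). Control points (SVG): P0=(132.40,24.47), P1=(114.11,49.67), P2=(83.21,115.48); sampled at t=k/3. Machine vertices: (132.40,107.97) → (118.81,86.66) → (102.41,56.32) → (83.21,16.96). Open path.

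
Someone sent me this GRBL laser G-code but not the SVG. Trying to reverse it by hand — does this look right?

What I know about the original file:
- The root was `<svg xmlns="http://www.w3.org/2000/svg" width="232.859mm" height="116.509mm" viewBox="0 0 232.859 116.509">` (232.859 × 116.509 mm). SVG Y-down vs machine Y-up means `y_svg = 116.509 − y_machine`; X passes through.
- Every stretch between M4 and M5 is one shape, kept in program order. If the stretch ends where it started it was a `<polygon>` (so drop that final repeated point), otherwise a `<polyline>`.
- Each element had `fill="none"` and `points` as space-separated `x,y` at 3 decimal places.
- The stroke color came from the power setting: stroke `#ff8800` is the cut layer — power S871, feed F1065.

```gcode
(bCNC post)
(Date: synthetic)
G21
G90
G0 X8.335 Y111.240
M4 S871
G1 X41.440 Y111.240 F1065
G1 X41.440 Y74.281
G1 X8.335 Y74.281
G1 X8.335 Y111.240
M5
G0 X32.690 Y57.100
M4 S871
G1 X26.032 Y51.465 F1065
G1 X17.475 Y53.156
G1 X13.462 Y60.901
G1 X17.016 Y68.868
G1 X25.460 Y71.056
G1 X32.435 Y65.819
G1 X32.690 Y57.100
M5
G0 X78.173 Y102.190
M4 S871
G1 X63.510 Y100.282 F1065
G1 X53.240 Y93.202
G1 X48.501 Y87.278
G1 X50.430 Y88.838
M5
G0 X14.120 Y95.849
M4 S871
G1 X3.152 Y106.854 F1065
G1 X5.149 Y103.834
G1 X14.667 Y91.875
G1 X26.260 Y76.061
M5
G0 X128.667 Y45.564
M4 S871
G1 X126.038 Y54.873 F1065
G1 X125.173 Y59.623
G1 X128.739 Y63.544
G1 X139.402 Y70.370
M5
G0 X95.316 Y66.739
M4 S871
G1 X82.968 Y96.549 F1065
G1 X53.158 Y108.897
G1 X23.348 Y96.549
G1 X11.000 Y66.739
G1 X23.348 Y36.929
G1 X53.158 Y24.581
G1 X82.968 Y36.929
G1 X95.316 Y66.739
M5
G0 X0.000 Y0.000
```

y_svg = 116.509 − y_m. Every run uses S871, so all elements get stroke `#ff8800` (cut).

[1] closed run; points: 8.335,5.269 41.440,5.269 41.440,42.228 8.335,42.228

[2] closed run; points: 32.690,59.409 26.032,65.044 17.475,63.353 13.462,55.608 17.016,47.641 25.460,45.453 32.435,50.690

[3] open run; points: 78.173,14.319 63.510,16.227 53.240,23.307 48.501,29.231 50.430,27.671

[4] open run; points: 14.120,20.660 3.152,9.655 5.149,12.675 14.667,24.634 26.260,40.448

[5] open run; points: 128.667,70.945 126.038,61.636 125.173,56.886 128.739,52.965 139.402,46.139

[6] closed run; points: 95.316,49.770 82.968,19.960 53.158,7.612 23.348,19.960 11.000,49.770 23.348,79.580 53.158,91.928 82.968,79.580

<svg xmlns="http://www.w3.org/2000/svg" width="232.859mm" height="116.509mm" viewBox="0 0 232.859 116.509">
  <polygon points="8.335,5.269 41.440,5.269 41.440,42.228 8.335,42.228" fill="none" stroke="#ff8800"/>
  <polygon points="32.690,59.409 26.032,65.044 17.475,63.353 13.462,55.608 17.016,47.641 25.460,45.453 32.435,50.690" fill="none" stroke="#ff8800"/>
  <polyline points="78.173,14.319 63.510,16.227 53.240,23.307 48.501,29.231 50.430,27.671" fill="none" stroke="#ff8800"/>
  <polyline points="14.120,20.660 3.152,9.655 5.149,12.675 14.667,24.634 26.260,40.448" fill="none" stroke="#ff8800"/>
  <polyline points="128.667,70.945 126.038,61.636 125.173,56.886 128.739,52.965 139.402,46.139" fill="none" stroke="#ff8800"/>
  <polygon points="95.316,49.770 82.968,19.960 53.158,7.612 23.348,19.960 11.000,49.770 23.348,79.580 53.158,91.928 82.968,79.580" fill="none" stroke="#ff8800"/>
</svg>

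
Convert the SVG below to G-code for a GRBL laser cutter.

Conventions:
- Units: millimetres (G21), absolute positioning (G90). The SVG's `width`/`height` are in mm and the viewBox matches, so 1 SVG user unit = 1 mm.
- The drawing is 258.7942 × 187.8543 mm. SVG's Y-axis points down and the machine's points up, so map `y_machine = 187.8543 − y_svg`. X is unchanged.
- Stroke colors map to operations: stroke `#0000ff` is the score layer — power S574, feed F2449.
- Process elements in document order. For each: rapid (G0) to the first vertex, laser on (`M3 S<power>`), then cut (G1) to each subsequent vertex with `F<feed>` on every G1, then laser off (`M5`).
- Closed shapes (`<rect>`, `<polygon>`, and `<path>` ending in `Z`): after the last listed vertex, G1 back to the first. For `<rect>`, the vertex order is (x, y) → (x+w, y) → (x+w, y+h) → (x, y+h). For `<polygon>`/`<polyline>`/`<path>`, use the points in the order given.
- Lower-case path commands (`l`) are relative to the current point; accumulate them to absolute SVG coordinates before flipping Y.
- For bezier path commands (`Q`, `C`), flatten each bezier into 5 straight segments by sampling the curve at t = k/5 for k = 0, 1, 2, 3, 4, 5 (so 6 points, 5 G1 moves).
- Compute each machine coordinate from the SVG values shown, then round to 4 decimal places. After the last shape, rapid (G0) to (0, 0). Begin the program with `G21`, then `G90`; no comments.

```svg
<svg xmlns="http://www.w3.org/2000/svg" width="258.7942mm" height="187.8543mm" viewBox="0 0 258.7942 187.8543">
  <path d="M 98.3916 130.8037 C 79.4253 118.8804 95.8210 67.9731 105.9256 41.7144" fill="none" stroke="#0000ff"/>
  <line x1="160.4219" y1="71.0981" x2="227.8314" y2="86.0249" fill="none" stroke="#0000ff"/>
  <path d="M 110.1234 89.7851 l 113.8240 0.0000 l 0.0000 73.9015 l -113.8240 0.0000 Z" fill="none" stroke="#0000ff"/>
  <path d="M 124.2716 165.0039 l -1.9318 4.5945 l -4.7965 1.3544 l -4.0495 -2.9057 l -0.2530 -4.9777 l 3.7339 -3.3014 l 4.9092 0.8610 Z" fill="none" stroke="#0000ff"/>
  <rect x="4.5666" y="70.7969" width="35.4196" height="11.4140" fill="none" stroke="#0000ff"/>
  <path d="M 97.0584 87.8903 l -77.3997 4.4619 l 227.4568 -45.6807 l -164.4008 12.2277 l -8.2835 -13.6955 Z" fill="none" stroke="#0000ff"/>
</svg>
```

G21
G90
G0 X98.3916 Y57.0506
M3 S574
G1 X90.9220 Y68.3736 F2449
G1 X89.9400 Y85.9984 F2449
G1 X93.4462 Y106.8706 F2449
G1 X99.4411 Y127.9359 F2449
G1 X105.9256 Y146.1399 F2449
M5
G0 X160.4219 Y116.7562
M3 S574
G1 X227.8314 Y101.8294 F2449
M5
G0 X110.1234 Y98.0692
M3 S574
G1 X223.9474 Y98.0692 F2449
G1 X223.9474 Y24.1677 F2449
G1 X110.1234 Y24.1677 F2449
G1 X110.1234 Y98.0692 F2449
M5
G0 X124.2716 Y22.8504
M3 S574
G1 X122.3398 Y18.2559 F2449
G1 X117.5433 Y16.9015 F2449
G1 X113.4938 Y19.8072 F2449
G1 X113.2408 Y24.7849 F2449
G1 X116.9747 Y28.0863 F2449
G1 X121.8839 Y27.2253 F2449
G1 X124.2716 Y22.8504 F2449
M5
G0 X4.5666 Y117.0574
M3 S574
G1 X39.9862 Y117.0574 F2449
G1 X39.9862 Y105.6434 F2449
G1 X4.5666 Y105.6434 F2449
G1 X4.5666 Y117.0574 F2449
M5
G0 X97.0584 Y99.9640
M3 S574
G1 X19.6587 Y95.5021 F2449
G1 X247.1155 Y141.1828 F2449
G1 X82.7147 Y128.9551 F2449
G1 X74.4312 Y142.6506 F2449
G1 X97.0584 Y99.9640 F2449
M5
G0 X0.0000 Y0.0000

viewBox `0 0 258.7942 187.8543` with mm width/height → 1 unit = 1 mm. Flip: y_m = 187.8543 − y_svg.

**Shape 1** — `<path>` cubic bezier, stroke `#0000ff` → score (S574, F2449). Control points (SVG): P0=(98.3916,130.8037), P1=(79.4253,118.8804), P2=(95.8210,67.9731), P3=(105.9256,41.7144); sampled at t=k/5. Machine vertices: (98.3916,57.0506) → (90.9220,68.3736) → (89.9400,85.9984) → (93.4462,106.8706) → (99.4411,127.9359) → (105.9256,146.1399). Open path.

**Shape 2** — `<line>` line segment, stroke `#0000ff` → score (S574, F2449). Machine vertices: (160.4219,116.7562) → (227.8314,101.8294). Open path.

**Shape 3** — `<path>` rectangle, stroke `#0000ff` → score (S574, F2449). Machine vertices: (110.1234,98.0692) → (223.9474,98.0692) → (223.9474,24.1677) → (110.1234,24.1677) → (110.1234,98.0692). Closed: final G1 returns to the first vertex.

**Shape 4** — `<path>` regular polygon, stroke `#0000ff` → score (S574, F2449). Machine vertices: (124.2716,22.8504) → (122.3398,18.2559) → (117.5433,16.9015) → (113.4938,19.8072) → (113.2408,24.7849) → (116.9747,28.0863) → (121.8839,27.2253) → (124.2716,22.8504). Closed: final G1 returns to the first vertex.

**Shape 5** — `<rect>` rectangle, stroke `#0000ff` → score (S574, F2449). Machine vertices: (4.5666,117.0574) → (39.9862,117.0574) → (39.9862,105.6434) → (4.5666,105.6434) → (4.5666,117.0574). Closed: final G1 returns to the first vertex.

**Shape 6** — `<path>` closed polygon, stroke `#0000ff` → score (S574, F2449). Machine vertices: (97.0584,99.9640) → (19.6587,95.5021) → (247.1155,141.1828) → (82.7147,128.9551) → (74.4312,142.6506) → (97.0584,99.9640). Closed: final G1 returns to the first vertex.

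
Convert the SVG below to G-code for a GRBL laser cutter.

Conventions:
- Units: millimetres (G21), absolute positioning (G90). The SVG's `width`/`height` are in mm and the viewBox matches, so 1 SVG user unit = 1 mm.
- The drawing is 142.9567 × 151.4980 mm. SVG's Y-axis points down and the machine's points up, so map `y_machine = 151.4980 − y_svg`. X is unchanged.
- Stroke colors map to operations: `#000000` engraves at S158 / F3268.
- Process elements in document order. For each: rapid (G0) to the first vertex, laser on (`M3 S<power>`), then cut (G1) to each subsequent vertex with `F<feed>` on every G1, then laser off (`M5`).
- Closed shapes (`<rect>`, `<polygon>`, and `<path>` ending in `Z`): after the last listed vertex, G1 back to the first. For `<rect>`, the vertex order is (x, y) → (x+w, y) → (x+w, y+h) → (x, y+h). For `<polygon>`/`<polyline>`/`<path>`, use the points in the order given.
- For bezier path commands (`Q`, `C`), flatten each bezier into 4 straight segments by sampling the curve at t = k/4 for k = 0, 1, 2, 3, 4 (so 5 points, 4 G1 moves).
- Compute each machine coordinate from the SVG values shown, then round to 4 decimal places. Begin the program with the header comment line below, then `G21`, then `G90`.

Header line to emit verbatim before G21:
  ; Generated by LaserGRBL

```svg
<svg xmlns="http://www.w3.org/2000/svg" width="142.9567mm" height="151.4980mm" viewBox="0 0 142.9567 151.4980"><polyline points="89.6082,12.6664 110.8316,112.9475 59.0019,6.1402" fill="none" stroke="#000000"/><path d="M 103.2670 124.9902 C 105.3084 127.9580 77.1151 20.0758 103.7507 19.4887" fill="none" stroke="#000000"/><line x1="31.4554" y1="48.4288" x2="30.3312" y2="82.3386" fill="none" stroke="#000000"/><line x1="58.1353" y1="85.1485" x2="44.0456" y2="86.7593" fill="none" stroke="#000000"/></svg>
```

viewBox `0 0 142.9567 151.4980` with mm width/height → 1 unit = 1 mm. Flip: y_m = 151.4980 − y_svg.

**Shape 1** — `<polyline>` open polyline, stroke `#000000` → engrave (S158, F3268). Machine vertices: (89.6082,138.8316) → (110.8316,38.5505) → (59.0019,145.3578). Open path.

**Shape 2** — `<path>` cubic bezier, stroke `#000000` → engrave (S158, F3268). Control points (SVG): P0=(103.2670,124.9902), P1=(105.3084,127.9580), P2=(77.1151,20.0758), P3=(103.7507,19.4887); sampled at t=k/4. Machine vertices: (103.2670,26.5078) → (100.4582,41.6578) → (94.2860,77.9255) → (92.7253,114.8597) → (103.7507,132.0093). Open path.

**Shape 3** — `<line>` line segment, stroke `#000000` → engrave (S158, F3268). Machine vertices: (31.4554,103.0692) → (30.3312,69.1594). Open path.

**Shape 4** — `<line>` line segment, stroke `#000000` → engrave (S158, F3268). Machine vertices: (58.1353,66.3495) → (44.0456,64.7387). Open path.

; Generated by LaserGRBL
G21
G90
G0 X89.6082 Y138.8316
M3 S158
G1 X110.8316 Y38.5505 F3268
G1 X59.0019 Y145.3578 F3268
M5
G0 X103.2670 Y26.5078
M3 S158
G1 X100.4582 Y41.6578 F3268
G1 X94.2860 Y77.9255 F3268
G1 X92.7253 Y114.8597 F3268
G1 X103.7507 Y132.0093 F3268
M5
G0 X31.4554 Y103.0692
M3 S158
G1 X30.3312 Y69.1594 F3268
M5
G0 X58.1353 Y66.3495
M3 S158
G1 X44.0456 Y64.7387 F3268
M5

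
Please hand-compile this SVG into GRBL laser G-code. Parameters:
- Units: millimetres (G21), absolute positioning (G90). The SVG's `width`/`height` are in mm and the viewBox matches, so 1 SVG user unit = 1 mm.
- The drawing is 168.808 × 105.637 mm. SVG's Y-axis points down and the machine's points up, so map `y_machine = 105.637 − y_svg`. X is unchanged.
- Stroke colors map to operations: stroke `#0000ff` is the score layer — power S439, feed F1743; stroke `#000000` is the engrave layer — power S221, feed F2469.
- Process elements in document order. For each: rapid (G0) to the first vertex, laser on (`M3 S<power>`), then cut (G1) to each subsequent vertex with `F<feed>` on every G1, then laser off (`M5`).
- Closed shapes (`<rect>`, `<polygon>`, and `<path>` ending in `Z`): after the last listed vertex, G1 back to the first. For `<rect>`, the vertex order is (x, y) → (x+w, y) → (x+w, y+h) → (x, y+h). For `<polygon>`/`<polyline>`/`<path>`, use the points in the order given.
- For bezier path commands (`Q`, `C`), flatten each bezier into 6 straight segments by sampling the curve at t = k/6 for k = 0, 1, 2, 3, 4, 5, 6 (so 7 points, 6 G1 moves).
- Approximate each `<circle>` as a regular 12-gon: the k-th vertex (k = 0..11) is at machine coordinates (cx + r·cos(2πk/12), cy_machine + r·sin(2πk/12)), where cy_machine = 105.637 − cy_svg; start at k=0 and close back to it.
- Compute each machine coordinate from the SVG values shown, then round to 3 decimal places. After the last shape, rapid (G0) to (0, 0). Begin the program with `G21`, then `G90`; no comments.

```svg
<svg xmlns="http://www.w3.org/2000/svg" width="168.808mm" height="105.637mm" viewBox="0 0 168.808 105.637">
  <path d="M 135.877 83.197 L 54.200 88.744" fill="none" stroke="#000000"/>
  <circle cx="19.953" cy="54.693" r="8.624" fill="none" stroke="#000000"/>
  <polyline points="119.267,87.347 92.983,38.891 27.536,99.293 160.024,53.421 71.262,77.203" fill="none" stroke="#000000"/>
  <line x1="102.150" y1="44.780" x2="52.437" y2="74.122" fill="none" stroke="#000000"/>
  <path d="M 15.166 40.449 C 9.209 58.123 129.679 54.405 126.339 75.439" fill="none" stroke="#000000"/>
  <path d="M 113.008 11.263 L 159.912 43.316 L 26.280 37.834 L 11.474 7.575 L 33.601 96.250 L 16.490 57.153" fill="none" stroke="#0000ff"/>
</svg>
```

G21
G90
G0 X135.877 Y22.440
M3 S221
G1 X54.200 Y16.893 F2469
M5
G0 X28.577 Y50.944
M3 S221
G1 X27.422 Y55.256 F2469
G1 X24.265 Y58.413 F2469
G1 X19.953 Y59.568 F2469
G1 X15.641 Y58.413 F2469
G1 X12.484 Y55.256 F2469
G1 X11.329 Y50.944 F2469
G1 X12.484 Y46.632 F2469
G1 X15.641 Y43.475 F2469
G1 X19.953 Y42.320 F2469
G1 X24.265 Y43.475 F2469
G1 X27.422 Y46.632 F2469
G1 X28.577 Y50.944 F2469
M5
G0 X119.267 Y18.290
M3 S221
G1 X92.983 Y66.746 F2469
G1 X27.536 Y6.344 F2469
G1 X160.024 Y52.216 F2469
G1 X71.262 Y28.434 F2469
M5
G0 X102.150 Y60.857
M3 S221
G1 X52.437 Y31.515 F2469
M5
G0 X15.166 Y65.188
M3 S221
G1 X21.565 Y57.920 F2469
G1 X42.083 Y52.936 F2469
G1 X69.771 Y48.953 F2469
G1 X97.677 Y44.690 F2469
G1 X118.850 Y38.866 F2469
G1 X126.339 Y30.198 F2469
M5
G0 X113.008 Y94.374
M3 S439
G1 X159.912 Y62.321 F1743
G1 X26.280 Y67.803 F1743
G1 X11.474 Y98.062 F1743
G1 X33.601 Y9.387 F1743
G1 X16.490 Y48.484 F1743
M5
G0 X0.000 Y0.000

Since the viewBox matches the mm dimensions, user units are millimetres directly. The only transform is the Y-flip y_m = 105.637 − y_svg.

Shape 1 is a line segment drawn with `<path>`. Its stroke #000000 means engrave at S221, F2469. After flipping Y the toolpath is (135.877,22.440) → (54.200,16.893).

Shape 2 is a circle drawn with `<circle>`. Its stroke #000000 means engrave at S221, F2469. After flipping Y the toolpath is (28.577,50.944) → (27.422,55.256) → (24.265,58.413) → (19.953,59.568) → (15.641,58.413) → (12.484,55.256) → (11.329,50.944) → (12.484,46.632) → (15.641,43.475) → (19.953,42.320) → (24.265,43.475) → (27.422,46.632) → (28.577,50.944), returning to the start.

Shape 3 is a open polyline drawn with `<polyline>`. Its stroke #000000 means engrave at S221, F2469. After flipping Y the toolpath is (119.267,18.290) → (92.983,66.746) → (27.536,6.344) → (160.024,52.216) → (71.262,28.434).

Shape 4 is a line segment drawn with `<line>`. Its stroke #000000 means engrave at S221, F2469. After flipping Y the toolpath is (102.150,60.857) → (52.437,31.515).

Shape 5 is a cubic bezier drawn with `<path>`. Its stroke #000000 means engrave at S221, F2469. After flipping Y the toolpath is (15.166,65.188) → (21.565,57.920) → (42.083,52.936) → (69.771,48.953) → (97.677,44.690) → (118.850,38.866) → (126.339,30.198).

Shape 6 is a open polyline drawn with `<path>`. Its stroke #0000ff means score at S439, F1743. After flipping Y the toolpath is (113.008,94.374) → (159.912,62.321) → (26.280,67.803) → (11.474,98.062) → (33.601,9.387) → (16.490,48.484).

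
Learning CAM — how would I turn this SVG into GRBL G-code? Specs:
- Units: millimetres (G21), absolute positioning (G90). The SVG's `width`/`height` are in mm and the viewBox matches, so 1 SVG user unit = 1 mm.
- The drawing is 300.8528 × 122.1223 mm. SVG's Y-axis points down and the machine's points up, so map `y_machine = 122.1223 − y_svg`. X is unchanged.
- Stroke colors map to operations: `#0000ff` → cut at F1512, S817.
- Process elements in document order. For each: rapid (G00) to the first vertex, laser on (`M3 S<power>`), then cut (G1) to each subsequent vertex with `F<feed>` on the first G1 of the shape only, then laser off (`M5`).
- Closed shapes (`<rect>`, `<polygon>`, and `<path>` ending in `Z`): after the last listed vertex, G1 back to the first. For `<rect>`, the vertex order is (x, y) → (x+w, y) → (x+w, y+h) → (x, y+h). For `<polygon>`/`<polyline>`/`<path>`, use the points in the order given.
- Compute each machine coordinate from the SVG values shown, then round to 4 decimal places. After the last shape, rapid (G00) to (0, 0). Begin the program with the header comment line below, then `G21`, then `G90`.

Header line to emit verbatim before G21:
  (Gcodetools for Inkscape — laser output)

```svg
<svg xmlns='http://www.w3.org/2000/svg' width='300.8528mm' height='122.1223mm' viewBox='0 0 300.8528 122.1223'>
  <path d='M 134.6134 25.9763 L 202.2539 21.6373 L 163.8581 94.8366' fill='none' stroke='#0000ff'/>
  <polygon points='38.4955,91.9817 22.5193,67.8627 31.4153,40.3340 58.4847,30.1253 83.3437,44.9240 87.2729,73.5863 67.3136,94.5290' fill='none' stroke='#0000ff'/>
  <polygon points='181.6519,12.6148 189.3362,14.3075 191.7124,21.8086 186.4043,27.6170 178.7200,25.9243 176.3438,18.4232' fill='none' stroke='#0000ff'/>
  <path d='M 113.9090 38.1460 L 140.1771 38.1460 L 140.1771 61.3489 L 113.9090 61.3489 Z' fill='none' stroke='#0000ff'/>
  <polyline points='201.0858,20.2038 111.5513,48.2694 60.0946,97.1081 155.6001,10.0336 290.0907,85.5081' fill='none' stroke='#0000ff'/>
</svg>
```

(Gcodetools for Inkscape — laser output)
G21
G90
G00 X134.6134 Y96.1460
M3 S817
G1 X202.2539 Y100.4850 F1512
G1 X163.8581 Y27.2857
M5
G00 X38.4955 Y30.1406
M3 S817
G1 X22.5193 Y54.2596 F1512
G1 X31.4153 Y81.7883
G1 X58.4847 Y91.9970
G1 X83.3437 Y77.1983
G1 X87.2729 Y48.5360
G1 X67.3136 Y27.5933
G1 X38.4955 Y30.1406
M5
G00 X181.6519 Y109.5075
M3 S817
G1 X189.3362 Y107.8148 F1512
G1 X191.7124 Y100.3137
G1 X186.4043 Y94.5053
G1 X178.7200 Y96.1980
G1 X176.3438 Y103.6991
G1 X181.6519 Y109.5075
M5
G00 X113.9090 Y83.9763
M3 S817
G1 X140.1771 Y83.9763 F1512
G1 X140.1771 Y60.7734
G1 X113.9090 Y60.7734
G1 X113.9090 Y83.9763
M5
G00 X201.0858 Y101.9185
M3 S817
G1 X111.5513 Y73.8529 F1512
G1 X60.0946 Y25.0142
G1 X155.6001 Y112.0887
G1 X290.0907 Y36.6142
M5
G00 X0.0000 Y0.0000

Since the viewBox matches the mm dimensions, user units are millimetres directly. The only transform is the Y-flip y_m = 122.1223 − y_svg.

Shape 1 is a open polyline drawn with `<path>`. Its stroke #0000ff means cut at S817, F1512. After flipping Y the toolpath is (134.6134,96.1460) → (202.2539,100.4850) → (163.8581,27.2857).

Shape 2 is a regular polygon drawn with `<polygon>`. Its stroke #0000ff means cut at S817, F1512. After flipping Y the toolpath is (38.4955,30.1406) → (22.5193,54.2596) → (31.4153,81.7883) → (58.4847,91.9970) → (83.3437,77.1983) → (87.2729,48.5360) → (67.3136,27.5933) → (38.4955,30.1406), returning to the start.

Shape 3 is a regular polygon drawn with `<polygon>`. Its stroke #0000ff means cut at S817, F1512. After flipping Y the toolpath is (181.6519,109.5075) → (189.3362,107.8148) → (191.7124,100.3137) → (186.4043,94.5053) → (178.7200,96.1980) → (176.3438,103.6991) → (181.6519,109.5075), returning to the start.

Shape 4 is a rectangle drawn with `<path>`. Its stroke #0000ff means cut at S817, F1512. After flipping Y the toolpath is (113.9090,83.9763) → (140.1771,83.9763) → (140.1771,60.7734) → (113.9090,60.7734) → (113.9090,83.9763), returning to the start.

Shape 5 is a open polyline drawn with `<polyline>`. Its stroke #0000ff means cut at S817, F1512. After flipping Y the toolpath is (201.0858,101.9185) → (111.5513,73.8529) → (60.0946,25.0142) → (155.6001,112.0887) → (290.0907,36.6142).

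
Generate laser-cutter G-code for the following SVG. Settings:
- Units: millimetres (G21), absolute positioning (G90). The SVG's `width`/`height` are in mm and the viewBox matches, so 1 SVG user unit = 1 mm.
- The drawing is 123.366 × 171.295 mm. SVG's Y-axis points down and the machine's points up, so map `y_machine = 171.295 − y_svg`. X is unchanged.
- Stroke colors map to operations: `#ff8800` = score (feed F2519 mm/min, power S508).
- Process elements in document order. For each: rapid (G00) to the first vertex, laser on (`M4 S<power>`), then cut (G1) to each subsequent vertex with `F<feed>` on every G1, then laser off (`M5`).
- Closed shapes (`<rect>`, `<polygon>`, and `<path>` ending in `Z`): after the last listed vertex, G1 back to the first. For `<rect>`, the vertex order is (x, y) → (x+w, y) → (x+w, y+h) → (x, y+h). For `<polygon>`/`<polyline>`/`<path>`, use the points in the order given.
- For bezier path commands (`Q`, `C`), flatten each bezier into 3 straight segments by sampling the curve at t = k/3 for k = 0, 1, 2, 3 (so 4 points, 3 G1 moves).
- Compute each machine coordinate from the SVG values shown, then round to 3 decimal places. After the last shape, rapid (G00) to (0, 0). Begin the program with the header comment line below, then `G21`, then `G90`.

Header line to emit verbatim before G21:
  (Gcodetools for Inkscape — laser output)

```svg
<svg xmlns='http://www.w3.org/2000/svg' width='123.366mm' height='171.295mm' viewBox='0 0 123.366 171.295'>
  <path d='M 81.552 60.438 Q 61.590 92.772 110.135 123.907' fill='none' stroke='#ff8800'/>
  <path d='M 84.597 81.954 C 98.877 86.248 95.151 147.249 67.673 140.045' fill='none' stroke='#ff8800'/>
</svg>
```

Since the viewBox matches the mm dimensions, user units are millimetres directly. The only transform is the Y-flip y_m = 171.295 − y_svg.

Shape 1 is a quadratic bezier drawn with `<path>`. Its stroke #ff8800 means score at S508, F2519. After flipping Y the toolpath is (81.552,110.857) → (75.856,89.434) → (85.384,68.278) → (110.135,47.388).

Shape 2 is a cubic bezier drawn with `<path>`. Its stroke #ff8800 means score at S508, F2519. After flipping Y the toolpath is (84.597,89.341) → (92.662,70.771) → (87.446,42.155) → (67.673,31.250).

(Gcodetools for Inkscape — laser output)
G21
G90
G00 X81.552 Y110.857
M4 S508
G1 X75.856 Y89.434 F2519
G1 X85.384 Y68.278 F2519
G1 X110.135 Y47.388 F2519
M5
G00 X84.597 Y89.341
M4 S508
G1 X92.662 Y70.771 F2519
G1 X87.446 Y42.155 F2519
G1 X67.673 Y31.250 F2519
M5
G00 X0.000 Y0.000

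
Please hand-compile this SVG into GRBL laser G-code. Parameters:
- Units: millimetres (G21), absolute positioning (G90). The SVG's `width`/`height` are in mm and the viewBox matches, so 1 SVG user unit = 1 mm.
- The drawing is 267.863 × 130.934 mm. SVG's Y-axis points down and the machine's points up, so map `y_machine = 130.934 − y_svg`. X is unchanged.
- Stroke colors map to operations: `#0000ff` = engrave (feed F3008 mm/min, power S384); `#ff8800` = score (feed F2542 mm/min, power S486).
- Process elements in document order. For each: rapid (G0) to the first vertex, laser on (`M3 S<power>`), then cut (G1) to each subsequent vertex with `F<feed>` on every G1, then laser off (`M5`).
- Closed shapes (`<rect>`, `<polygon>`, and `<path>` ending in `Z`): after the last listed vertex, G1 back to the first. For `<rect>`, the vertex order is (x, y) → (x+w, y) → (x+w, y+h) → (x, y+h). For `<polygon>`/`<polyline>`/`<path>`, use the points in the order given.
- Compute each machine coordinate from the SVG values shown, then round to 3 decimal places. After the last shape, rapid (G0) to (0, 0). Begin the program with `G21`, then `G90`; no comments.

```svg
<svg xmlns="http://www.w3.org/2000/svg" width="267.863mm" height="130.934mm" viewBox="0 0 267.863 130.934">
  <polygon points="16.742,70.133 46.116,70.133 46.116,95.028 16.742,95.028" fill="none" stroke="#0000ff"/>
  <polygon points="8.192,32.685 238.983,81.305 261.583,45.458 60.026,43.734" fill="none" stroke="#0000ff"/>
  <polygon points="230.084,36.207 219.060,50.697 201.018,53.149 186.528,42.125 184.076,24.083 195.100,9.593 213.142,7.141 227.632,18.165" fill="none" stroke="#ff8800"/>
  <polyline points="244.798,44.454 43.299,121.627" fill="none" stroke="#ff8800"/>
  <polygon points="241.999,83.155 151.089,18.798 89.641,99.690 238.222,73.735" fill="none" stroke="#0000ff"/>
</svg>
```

G21
G90
G0 X16.742 Y60.801
M3 S384
G1 X46.116 Y60.801 F3008
G1 X46.116 Y35.906 F3008
G1 X16.742 Y35.906 F3008
G1 X16.742 Y60.801 F3008
M5
G0 X8.192 Y98.249
M3 S384
G1 X238.983 Y49.629 F3008
G1 X261.583 Y85.476 F3008
G1 X60.026 Y87.200 F3008
G1 X8.192 Y98.249 F3008
M5
G0 X230.084 Y94.727
M3 S486
G1 X219.060 Y80.237 F2542
G1 X201.018 Y77.785 F2542
G1 X186.528 Y88.809 F2542
G1 X184.076 Y106.851 F2542
G1 X195.100 Y121.341 F2542
G1 X213.142 Y123.793 F2542
G1 X227.632 Y112.769 F2542
G1 X230.084 Y94.727 F2542
M5
G0 X244.798 Y86.480
M3 S486
G1 X43.299 Y9.307 F2542
M5
G0 X241.999 Y47.779
M3 S384
G1 X151.089 Y112.136 F3008
G1 X89.641 Y31.244 F3008
G1 X238.222 Y57.199 F3008
G1 X241.999 Y47.779 F3008
M5
G0 X0.000 Y0.000

Since the viewBox matches the mm dimensions, user units are millimetres directly. The only transform is the Y-flip y_m = 130.934 − y_svg.

Shape 1 is a rectangle drawn with `<polygon>`. Its stroke #0000ff means engrave at S384, F3008. After flipping Y the toolpath is (16.742,60.801) → (46.116,60.801) → (46.116,35.906) → (16.742,35.906) → (16.742,60.801), returning to the start.

Shape 2 is a closed polygon drawn with `<polygon>`. Its stroke #0000ff means engrave at S384, F3008. After flipping Y the toolpath is (8.192,98.249) → (238.983,49.629) → (261.583,85.476) → (60.026,87.200) → (8.192,98.249), returning to the start.

Shape 3 is a regular polygon drawn with `<polygon>`. Its stroke #ff8800 means score at S486, F2542. After flipping Y the toolpath is (230.084,94.727) → (219.060,80.237) → (201.018,77.785) → (186.528,88.809) → (184.076,106.851) → (195.100,121.341) → (213.142,123.793) → (227.632,112.769) → (230.084,94.727), returning to the start.

Shape 4 is a line segment drawn with `<polyline>`. Its stroke #ff8800 means score at S486, F2542. After flipping Y the toolpath is (244.798,86.480) → (43.299,9.307).

Shape 5 is a closed polygon drawn with `<polygon>`. Its stroke #0000ff means engrave at S384, F3008. After flipping Y the toolpath is (241.999,47.779) → (151.089,112.136) → (89.641,31.244) → (238.222,57.199) → (241.999,47.779), returning to the start.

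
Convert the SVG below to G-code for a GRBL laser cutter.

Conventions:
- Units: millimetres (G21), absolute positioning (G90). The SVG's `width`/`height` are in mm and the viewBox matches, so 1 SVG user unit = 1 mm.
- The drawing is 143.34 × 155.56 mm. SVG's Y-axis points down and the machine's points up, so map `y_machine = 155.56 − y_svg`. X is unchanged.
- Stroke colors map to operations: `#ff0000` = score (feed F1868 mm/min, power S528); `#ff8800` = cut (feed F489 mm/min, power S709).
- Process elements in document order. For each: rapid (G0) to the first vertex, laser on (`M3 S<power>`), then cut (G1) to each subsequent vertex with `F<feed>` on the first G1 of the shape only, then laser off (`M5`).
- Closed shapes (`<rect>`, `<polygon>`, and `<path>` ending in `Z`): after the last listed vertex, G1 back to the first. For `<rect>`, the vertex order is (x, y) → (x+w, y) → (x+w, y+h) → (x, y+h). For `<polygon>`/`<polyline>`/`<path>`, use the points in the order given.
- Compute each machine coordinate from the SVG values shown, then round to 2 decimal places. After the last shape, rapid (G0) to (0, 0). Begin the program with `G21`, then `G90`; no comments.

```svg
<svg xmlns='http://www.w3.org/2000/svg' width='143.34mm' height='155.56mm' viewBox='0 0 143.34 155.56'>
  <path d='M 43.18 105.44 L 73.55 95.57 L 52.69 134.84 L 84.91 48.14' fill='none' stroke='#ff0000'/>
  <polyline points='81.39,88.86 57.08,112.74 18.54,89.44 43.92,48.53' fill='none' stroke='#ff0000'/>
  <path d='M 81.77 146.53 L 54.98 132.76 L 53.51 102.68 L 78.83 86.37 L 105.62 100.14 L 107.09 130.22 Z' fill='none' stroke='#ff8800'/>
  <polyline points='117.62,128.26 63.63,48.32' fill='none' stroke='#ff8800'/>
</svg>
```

Since the viewBox matches the mm dimensions, user units are millimetres directly. The only transform is the Y-flip y_m = 155.56 − y_svg.

Shape 1 is a open polyline drawn with `<path>`. Its stroke #ff0000 means score at S528, F1868. After flipping Y the toolpath is (43.18,50.12) → (73.55,59.99) → (52.69,20.72) → (84.91,107.42).

Shape 2 is a open polyline drawn with `<polyline>`. Its stroke #ff0000 means score at S528, F1868. After flipping Y the toolpath is (81.39,66.70) → (57.08,42.82) → (18.54,66.12) → (43.92,107.03).

Shape 3 is a regular polygon drawn with `<path>`. Its stroke #ff8800 means cut at S709, F489. After flipping Y the toolpath is (81.77,9.03) → (54.98,22.80) → (53.51,52.88) → (78.83,69.19) → (105.62,55.42) → (107.09,25.34) → (81.77,9.03), returning to the start.

Shape 4 is a line segment drawn with `<polyline>`. Its stroke #ff8800 means cut at S709, F489. After flipping Y the toolpath is (117.62,27.30) → (63.63,107.24).

G21
G90
G0 X43.18 Y50.12
M3 S528
G1 X73.55 Y59.99 F1868
G1 X52.69 Y20.72
G1 X84.91 Y107.42
M5
G0 X81.39 Y66.70
M3 S528
G1 X57.08 Y42.82 F1868
G1 X18.54 Y66.12
G1 X43.92 Y107.03
M5
G0 X81.77 Y9.03
M3 S709
G1 X54.98 Y22.80 F489
G1 X53.51 Y52.88
G1 X78.83 Y69.19
G1 X105.62 Y55.42
G1 X107.09 Y25.34
G1 X81.77 Y9.03
M5
G0 X117.62 Y27.30
M3 S709
G1 X63.63 Y107.24 F489
M5
G0 X0.00 Y0.00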